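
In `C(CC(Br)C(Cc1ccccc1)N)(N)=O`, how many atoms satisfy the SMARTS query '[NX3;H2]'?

The query [NX3;H2] means: aliphatic N with 3 total connections, two of them H — an -NH2 nitrogen (amine or amide).
Check the 15 heavy atoms by environment: 2× C (H2, X4) → no; 2× C (H1, X4) → no; 1× C (H0, X3) → no; 1× O (H0, X1) → no; 2× N (H2, X3) → match; 1× c (aromatic, H0, X3) → no; 5× c (aromatic, H1, X3) → no; 1× Br (H0, X1) → no.
That gives 2 matching atoms.

2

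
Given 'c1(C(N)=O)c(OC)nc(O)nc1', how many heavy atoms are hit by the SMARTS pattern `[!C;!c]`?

6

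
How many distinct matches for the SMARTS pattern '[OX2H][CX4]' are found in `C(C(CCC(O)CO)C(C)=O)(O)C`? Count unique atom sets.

3

[OX2H][CX4] is the SMARTS for an aliphatic alcohol: a hydroxyl oxygen bound to an sp3 (X4) carbon.
The molecule carries 3 separate instances of a hydroxyl group (-OH) meeting every constraint; each maps to a distinct set of atoms, giving 3 matches.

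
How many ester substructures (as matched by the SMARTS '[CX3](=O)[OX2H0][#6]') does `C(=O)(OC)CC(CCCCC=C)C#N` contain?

1

[CX3](=O)[OX2H0][#6] is the SMARTS for an ester: a carbonyl carbon bonded to an oxygen that is itself bonded to carbon (no H on that O).
Exactly one fragment in the molecule meets all constraints, giving 1 match.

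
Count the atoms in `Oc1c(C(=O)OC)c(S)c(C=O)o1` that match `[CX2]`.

The query [CX2] means: C with X2: aliphatic carbon with exactly 2 total connections.
Check the 13 heavy atoms by environment: 1× o (aromatic, X2) → no; 4× c (aromatic, X3) → no; 1× S (X2) → no; 2× C (X3) → no; 2× O (X1) → no; 2× O (X2) → no; 1× C (X4) → no.
No environment satisfies the query, so 0 matching atoms.

0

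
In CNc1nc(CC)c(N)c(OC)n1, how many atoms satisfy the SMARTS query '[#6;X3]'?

4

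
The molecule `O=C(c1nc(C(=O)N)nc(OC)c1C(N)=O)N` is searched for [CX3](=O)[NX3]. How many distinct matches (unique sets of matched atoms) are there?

3

[CX3](=O)[NX3] is the SMARTS for an amide: a carbonyl carbon bonded to a trivalent nitrogen.
The molecule carries 3 separate instances of a primary amide (-C(=O)NH2) meeting every constraint; each maps to a distinct set of atoms, giving 3 matches.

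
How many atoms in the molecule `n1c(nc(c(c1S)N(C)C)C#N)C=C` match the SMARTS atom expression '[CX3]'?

The query [CX3] means: C with X3: aliphatic carbon with exactly 3 total connections.
Check the 14 heavy atoms by environment: 2× n (aromatic, X2) → no; 4× c (aromatic, X3) → no; 1× N (X3) → no; 2× C (X4) → no; 1× S (X2) → no; 1× C (X2) → no; 1× N (X1) → no; 2× C (X3) → match.
That gives 2 matching atoms.

2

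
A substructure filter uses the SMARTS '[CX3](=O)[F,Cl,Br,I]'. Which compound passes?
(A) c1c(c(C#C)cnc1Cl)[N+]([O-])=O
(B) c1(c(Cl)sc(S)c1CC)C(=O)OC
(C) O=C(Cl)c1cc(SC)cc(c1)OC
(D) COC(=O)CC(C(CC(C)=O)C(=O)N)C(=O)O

C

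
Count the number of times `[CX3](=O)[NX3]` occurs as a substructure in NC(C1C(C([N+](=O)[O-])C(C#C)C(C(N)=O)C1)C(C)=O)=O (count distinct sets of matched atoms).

2

[CX3](=O)[NX3] is the SMARTS for an amide: a carbonyl carbon bonded to a trivalent nitrogen.
The molecule carries 2 separate instances of a primary amide (-C(=O)NH2) meeting every constraint; each maps to a distinct set of atoms, giving 2 matches.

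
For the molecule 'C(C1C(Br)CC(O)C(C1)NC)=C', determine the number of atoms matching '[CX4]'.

7

The query [CX4] means: C with X4: aliphatic carbon with exactly 4 total connections (bonds + H).
Check the 12 heavy atoms by environment: 7× C (X4) → match; 1× N (X3) → no; 1× Br (X1) → no; 2× C (X3) → no; 1× O (X2) → no.
That gives 7 matching atoms.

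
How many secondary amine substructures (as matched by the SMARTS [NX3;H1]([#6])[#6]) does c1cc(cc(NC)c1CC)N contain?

1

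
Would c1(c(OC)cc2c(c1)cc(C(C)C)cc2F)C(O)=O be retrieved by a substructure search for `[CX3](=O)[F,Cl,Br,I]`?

No

The pattern [CX3](=O)[F,Cl,Br,I] describes a carbonyl carbon bonded to a halogen — an acyl halide.
The closest candidate here is a carboxylic acid group (-C(=O)OH), but the carbonyl is bonded to -OH, not to a halogen. No other fragment satisfies the full query, so there is no match.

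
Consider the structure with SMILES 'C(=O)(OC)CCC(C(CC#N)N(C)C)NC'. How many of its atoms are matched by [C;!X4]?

2

The query [C;!X4] means: aliphatic carbon that does not have four total connections.
Check the 16 heavy atoms by environment: 9× C (X4) → no; 1× C (X3) → match; 1× O (X1) → no; 1× O (X2) → no; 2× N (X3) → no; 1× C (X2) → match; 1× N (X1) → no.
Summing the matching environments: 1 + 1 = 2 matching atoms.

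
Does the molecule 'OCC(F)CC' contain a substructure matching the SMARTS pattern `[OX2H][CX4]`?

Yes

The pattern [OX2H][CX4] describes a hydroxyl oxygen bound to an sp3 (X4) carbon — an aliphatic alcohol.
The molecule carries a hydroxyl group (-OH), whose atoms satisfy every constraint of the query, so the pattern matches.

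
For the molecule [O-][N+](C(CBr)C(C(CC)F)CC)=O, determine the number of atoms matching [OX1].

2

Check the 13 heavy atoms by environment: 8× C (X4) → no; 1× N (charge +1, X3) → no; 1× O (charge -1, X1) → match; 1× O (X1) → match; 1× Br (X1) → no; 1× F (X1) → no.
Summing the matching environments: 1 + 1 = 2 matching atoms.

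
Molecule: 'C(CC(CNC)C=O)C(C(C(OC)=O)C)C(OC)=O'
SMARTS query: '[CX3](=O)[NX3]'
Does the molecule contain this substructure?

No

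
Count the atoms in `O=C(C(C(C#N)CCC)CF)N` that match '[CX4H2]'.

The query [CX4H2] means: sp3 carbon (X4) with exactly two hydrogens.
Check the 12 heavy atoms by environment: 1× C (H3, X4) → no; 3× C (H2, X4) → match; 2× C (H1, X4) → no; 1× F (H0, X1) → no; 1× C (H0, X3) → no; 1× O (H0, X1) → no; 1× N (H2, X3) → no; 1× C (H0, X2) → no; 1× N (H0, X1) → no.
That gives 3 matching atoms.

3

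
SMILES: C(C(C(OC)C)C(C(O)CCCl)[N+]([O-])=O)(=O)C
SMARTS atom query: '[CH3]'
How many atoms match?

Check the 17 heavy atoms by environment: 2× C (H2) → no; 4× C (H1) → no; 3× C (H3) → match; 1× N (charge +1, H0) → no; 1× O (charge -1, H0) → no; 3× O (H0) → no; 1× Cl (H0) → no; 1× C (H0) → no; 1× O (H1) → no.
That gives 3 matching atoms.

3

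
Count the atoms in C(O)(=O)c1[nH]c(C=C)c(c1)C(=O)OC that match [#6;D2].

The query [#6;D2] means: any carbon bonded to exactly two heavy atoms.
Check the 14 heavy atoms by environment: 1× n (aromatic, D2) → no; 3× c (aromatic, D3) → no; 1× c (aromatic, D2) → match; 2× C (D3) → no; 3× O (D1) → no; 1× O (D2) → no; 2× C (D1) → no; 1× C (D2) → match.
Summing the matching environments: 1 + 1 = 2 matching atoms.

2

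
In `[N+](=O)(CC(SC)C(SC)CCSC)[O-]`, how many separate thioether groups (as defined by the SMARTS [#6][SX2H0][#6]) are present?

[#6][SX2H0][#6] is the SMARTS for a thioether: an aliphatic sulfur bridging two carbons with no H on the sulfur.
The molecule carries 3 separate instances of a methylthio ether (-SCH3) meeting every constraint; each maps to a distinct set of atoms, giving 3 matches.

3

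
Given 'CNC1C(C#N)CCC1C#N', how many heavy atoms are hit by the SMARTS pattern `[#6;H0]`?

2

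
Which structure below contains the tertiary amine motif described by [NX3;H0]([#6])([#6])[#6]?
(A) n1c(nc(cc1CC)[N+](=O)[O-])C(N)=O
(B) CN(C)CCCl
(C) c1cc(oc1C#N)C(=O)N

B

[NX3;H0]([#6])([#6])[#6] describes a trivalent nitrogen with no H, bonded to three carbons (a tertiary amine).
(A) has a primary amide (-C(=O)NH2) but the amide nitrogen has H2 and only one carbon neighbour.
(B) contains a dimethylamino group (-N(CH3)2), which satisfies every atom and bond constraint.
(C) has a primary amide (-C(=O)NH2) but the amide nitrogen has H2 and only one carbon neighbour.
So the answer is (B).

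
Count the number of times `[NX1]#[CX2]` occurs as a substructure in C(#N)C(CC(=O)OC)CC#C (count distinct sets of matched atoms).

[NX1]#[CX2] is the SMARTS for a nitrile: a nitrogen triple-bonded to a two-connected carbon.
Exactly one fragment in the molecule meets all constraints, giving 1 match.

1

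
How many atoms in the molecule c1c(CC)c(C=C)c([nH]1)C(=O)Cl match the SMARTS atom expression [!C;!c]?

3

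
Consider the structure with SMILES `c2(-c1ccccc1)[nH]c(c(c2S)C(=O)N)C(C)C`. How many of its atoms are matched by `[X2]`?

1

The query [X2] means: any atom with exactly two total connections (bonds + H).
Check the 18 heavy atoms by environment: 1× n (aromatic, X3) → no; 10× c (aromatic, X3) → no; 1× S (X2) → match; 3× C (X4) → no; 1× C (X3) → no; 1× O (X1) → no; 1× N (X3) → no.
That gives 1 matching atom.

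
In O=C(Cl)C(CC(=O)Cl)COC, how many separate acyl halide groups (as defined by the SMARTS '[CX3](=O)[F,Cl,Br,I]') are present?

[CX3](=O)[F,Cl,Br,I] is the SMARTS for an acyl halide: a carbonyl carbon bonded to a halogen.
The molecule carries 2 separate instances of an acyl chloride (-C(=O)Cl) meeting every constraint; each maps to a distinct set of atoms, giving 2 matches.

2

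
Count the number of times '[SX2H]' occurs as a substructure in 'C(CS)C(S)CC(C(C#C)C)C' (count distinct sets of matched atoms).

2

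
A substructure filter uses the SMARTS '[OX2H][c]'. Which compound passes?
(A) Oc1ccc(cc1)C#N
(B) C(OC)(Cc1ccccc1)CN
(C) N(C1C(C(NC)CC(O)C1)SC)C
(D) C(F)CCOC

A

[OX2H][c] describes a hydroxyl oxygen attached to an aromatic carbon (a phenol).
(A) contains a hydroxyl group (-OH), which satisfies every atom and bond constraint.
(B) has a methoxy ether (-OCH3) but the oxygen has H0, not H1.
(C) has a hydroxyl group (-OH) but the -OH is on an aliphatic carbon, not an aromatic c.
(D) has a methoxy ether (-OCH3) but the oxygen has H0, not H1.
So the answer is (A).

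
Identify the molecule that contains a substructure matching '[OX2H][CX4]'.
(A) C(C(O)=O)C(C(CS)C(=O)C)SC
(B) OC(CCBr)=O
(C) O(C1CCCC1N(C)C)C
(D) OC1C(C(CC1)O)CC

D

[OX2H][CX4] describes a hydroxyl oxygen bound to an sp3 (X4) carbon (an aliphatic alcohol).
(A) has a carboxylic acid group (-C(=O)OH) but the -OH is on a CX3 carbonyl carbon, not a CX4 carbon.
(B) has a carboxylic acid group (-C(=O)OH) but the -OH is on a CX3 carbonyl carbon, not a CX4 carbon.
(C) has a methoxy ether (-OCH3) but the oxygen has H0 (ether), not H1.
(D) contains a hydroxyl group (-OH), which satisfies every atom and bond constraint.
So the answer is (D).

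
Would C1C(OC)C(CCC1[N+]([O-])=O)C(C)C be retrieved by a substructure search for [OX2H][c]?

No

The pattern [OX2H][c] describes a hydroxyl oxygen attached to an aromatic carbon — a phenol.
The closest candidate here is a methoxy ether (-OCH3), but the oxygen has H0, not H1. No other fragment satisfies the full query, so there is no match.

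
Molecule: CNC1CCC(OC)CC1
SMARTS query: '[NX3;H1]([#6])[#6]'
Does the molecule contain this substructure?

The pattern [NX3;H1]([#6])[#6] describes a trivalent nitrogen with one H, bonded to two carbons — a secondary amine.
The molecule carries an N-methylamino group (-NHCH3), whose atoms satisfy every constraint of the query, so the pattern matches.

Yes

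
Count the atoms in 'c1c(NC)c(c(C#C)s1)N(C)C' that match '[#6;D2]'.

The query [#6;D2] means: any carbon bonded to exactly two heavy atoms.
Check the 12 heavy atoms by environment: 1× s (aromatic, D2) → no; 1× c (aromatic, D2) → match; 3× c (aromatic, D3) → no; 1× N (D2) → no; 4× C (D1) → no; 1× C (D2) → match; 1× N (D3) → no.
Summing the matching environments: 1 + 1 = 2 matching atoms.

2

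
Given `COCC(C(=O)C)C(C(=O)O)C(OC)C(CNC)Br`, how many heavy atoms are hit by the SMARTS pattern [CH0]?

The query [CH0] means: aliphatic carbon with no attached hydrogen.
Check the 19 heavy atoms by environment: 2× C (H2) → no; 4× C (H1) → no; 1× N (H1) → no; 4× C (H3) → no; 1× Br (H0) → no; 2× C (H0) → match; 4× O (H0) → no; 1× O (H1) → no.
That gives 2 matching atoms.

2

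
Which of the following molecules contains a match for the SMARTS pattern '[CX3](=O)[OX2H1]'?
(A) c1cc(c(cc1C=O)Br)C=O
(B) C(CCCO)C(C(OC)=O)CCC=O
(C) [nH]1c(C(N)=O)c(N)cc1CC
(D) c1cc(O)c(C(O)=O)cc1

[CX3](=O)[OX2H1] describes an sp2 carbon double-bonded to O and single-bonded to an -OH oxygen (a carboxylic acid).
(A) has an aldehyde (-CHO) but there is no singly-bonded oxygen on the carbonyl carbon.
(B) has an aldehyde (-CHO) but there is no singly-bonded oxygen on the carbonyl carbon.
(C) has a primary amide (-C(=O)NH2) but the carbonyl is bonded to N, not to an -OH oxygen.
(D) contains a carboxylic acid group (-C(=O)OH), which satisfies every atom and bond constraint.
So the answer is (D).

D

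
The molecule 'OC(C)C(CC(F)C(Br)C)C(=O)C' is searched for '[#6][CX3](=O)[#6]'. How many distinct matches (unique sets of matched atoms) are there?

1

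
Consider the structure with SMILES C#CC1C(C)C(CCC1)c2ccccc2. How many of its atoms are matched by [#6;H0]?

2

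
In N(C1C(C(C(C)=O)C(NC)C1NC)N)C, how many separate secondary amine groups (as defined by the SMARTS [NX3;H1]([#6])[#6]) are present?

[NX3;H1]([#6])[#6] is the SMARTS for a secondary amine: a trivalent nitrogen with one H, bonded to two carbons.
The molecule carries 3 separate instances of an N-methylamino group (-NHCH3) meeting every constraint; each maps to a distinct set of atoms, giving 3 matches.

3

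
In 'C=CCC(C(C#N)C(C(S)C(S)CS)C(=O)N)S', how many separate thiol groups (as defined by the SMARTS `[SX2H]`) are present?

4

[SX2H] is the SMARTS for a thiol: an aliphatic sulfur with two connections, one being H.
The molecule carries 4 separate instances of a thiol (-SH) meeting every constraint; each maps to a distinct set of atoms, giving 4 matches.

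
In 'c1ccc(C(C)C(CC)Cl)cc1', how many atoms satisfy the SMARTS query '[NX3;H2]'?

Check the 12 heavy atoms by environment: 2× C (H3, X4) → no; 2× C (H1, X4) → no; 1× C (H2, X4) → no; 1× c (aromatic, H0, X3) → no; 5× c (aromatic, H1, X3) → no; 1× Cl (H0, X1) → no.
No environment satisfies the query, so 0 matching atoms.

0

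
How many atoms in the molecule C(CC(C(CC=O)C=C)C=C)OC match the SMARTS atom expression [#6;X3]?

The query [#6;X3] means: any carbon (aromatic or not) with three total connections.
Check the 13 heavy atoms by environment: 6× C (X4) → no; 5× C (X3) → match; 1× O (X1) → no; 1× O (X2) → no.
That gives 5 matching atoms.

5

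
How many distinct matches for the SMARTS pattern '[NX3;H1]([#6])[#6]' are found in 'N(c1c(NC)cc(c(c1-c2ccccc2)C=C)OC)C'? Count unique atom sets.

2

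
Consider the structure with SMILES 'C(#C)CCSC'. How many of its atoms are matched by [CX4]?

3

The query [CX4] means: C with X4: aliphatic carbon with exactly 4 total connections (bonds + H).
Check the 6 heavy atoms by environment: 3× C (X4) → match; 1× S (X2) → no; 2× C (X2) → no.
That gives 3 matching atoms.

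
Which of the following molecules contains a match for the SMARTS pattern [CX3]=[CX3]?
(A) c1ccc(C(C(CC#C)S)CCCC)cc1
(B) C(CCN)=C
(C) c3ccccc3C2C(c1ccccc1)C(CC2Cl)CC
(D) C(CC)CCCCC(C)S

B

[CX3]=[CX3] describes a non-aromatic C=C double bond between two sp2 carbons (an alkene).
(A) has an ethyl group (-CH2CH3) but its C-C bond is a single bond between CX4 carbons, not CX3=CX3.
(B) contains a vinyl group (-CH=CH2), which satisfies every atom and bond constraint.
(C) has an ethyl group (-CH2CH3) but its C-C bond is a single bond between CX4 carbons, not CX3=CX3.
(D) has an ethyl group (-CH2CH3) but its C-C bond is a single bond between CX4 carbons, not CX3=CX3.
So the answer is (B).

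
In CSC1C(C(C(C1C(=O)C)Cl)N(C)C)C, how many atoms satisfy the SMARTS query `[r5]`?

5

Check the 15 heavy atoms by environment: 5× C (in 5-ring) → match; 1× N (acyclic) → no; 6× C (acyclic) → no; 1× S (acyclic) → no; 1× O (acyclic) → no; 1× Cl (acyclic) → no.
That gives 5 matching atoms.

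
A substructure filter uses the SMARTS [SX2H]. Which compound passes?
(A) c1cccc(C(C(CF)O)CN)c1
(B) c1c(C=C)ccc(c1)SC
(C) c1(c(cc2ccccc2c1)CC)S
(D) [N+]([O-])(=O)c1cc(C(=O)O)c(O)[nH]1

C

[SX2H] describes an aliphatic sulfur with two connections, one being H (a thiol).
(A) has a hydroxyl group (-OH) but it is an -OH, not an -SH.
(B) has a methylthio ether (-SCH3) but the sulfur has H0 (bonded to two carbons), not H1.
(C) contains a thiol (-SH), which satisfies every atom and bond constraint.
(D) has a hydroxyl group (-OH) but it is an -OH, not an -SH.
So the answer is (C).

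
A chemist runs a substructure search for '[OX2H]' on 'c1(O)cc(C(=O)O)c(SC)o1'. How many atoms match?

2

Check the 11 heavy atoms by environment: 1× o (aromatic, H0, X2) → no; 3× c (aromatic, H0, X3) → no; 1× c (aromatic, H1, X3) → no; 1× C (H0, X3) → no; 1× O (H0, X1) → no; 2× O (H1, X2) → match; 1× S (H0, X2) → no; 1× C (H3, X4) → no.
That gives 2 matching atoms.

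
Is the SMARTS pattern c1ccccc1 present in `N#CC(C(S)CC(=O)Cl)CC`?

The pattern c1ccccc1 describes six aromatic carbons in a ring — a benzene ring.
The closest candidate here is a methyl group (-CH3), but no six-membered all-carbon aromatic ring is present. No other fragment satisfies the full query, so there is no match.

No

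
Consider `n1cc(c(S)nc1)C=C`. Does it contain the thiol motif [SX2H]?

The pattern [SX2H] describes an aliphatic sulfur with two connections, one being H — a thiol.
The molecule carries a thiol (-SH), whose atoms satisfy every constraint of the query, so the pattern matches.

Yes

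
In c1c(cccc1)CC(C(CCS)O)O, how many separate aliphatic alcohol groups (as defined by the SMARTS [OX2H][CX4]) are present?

2

[OX2H][CX4] is the SMARTS for an aliphatic alcohol: a hydroxyl oxygen bound to an sp3 (X4) carbon.
The molecule carries 2 separate instances of a hydroxyl group (-OH) meeting every constraint; each maps to a distinct set of atoms, giving 2 matches.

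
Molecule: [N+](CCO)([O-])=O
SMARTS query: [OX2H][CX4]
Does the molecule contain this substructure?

Yes

The pattern [OX2H][CX4] describes a hydroxyl oxygen bound to an sp3 (X4) carbon — an aliphatic alcohol.
The molecule carries a hydroxyl group (-OH), whose atoms satisfy every constraint of the query, so the pattern matches.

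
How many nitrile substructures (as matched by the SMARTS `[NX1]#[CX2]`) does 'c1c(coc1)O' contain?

[NX1]#[CX2] is the SMARTS for a nitrile: a nitrogen triple-bonded to a two-connected carbon.
No fragment in the molecule satisfies every constraint, giving 0 matches.

0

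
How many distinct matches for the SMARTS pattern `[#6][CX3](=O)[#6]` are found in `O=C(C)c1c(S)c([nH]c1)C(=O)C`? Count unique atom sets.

[#6][CX3](=O)[#6] is the SMARTS for a ketone: a carbonyl carbon (no H) flanked by two carbons.
The molecule carries 2 separate instances of an acetyl/ketone group (-C(=O)CH3) meeting every constraint; each maps to a distinct set of atoms, giving 2 matches.

2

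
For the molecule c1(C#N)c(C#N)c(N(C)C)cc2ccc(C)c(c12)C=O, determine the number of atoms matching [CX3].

1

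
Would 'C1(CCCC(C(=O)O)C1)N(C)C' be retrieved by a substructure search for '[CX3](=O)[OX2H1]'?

Yes

The pattern [CX3](=O)[OX2H1] describes an sp2 carbon double-bonded to O and single-bonded to an -OH oxygen — a carboxylic acid.
The molecule carries a carboxylic acid group (-C(=O)OH), whose atoms satisfy every constraint of the query, so the pattern matches.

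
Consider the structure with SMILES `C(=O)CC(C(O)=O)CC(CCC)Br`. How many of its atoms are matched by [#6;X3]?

2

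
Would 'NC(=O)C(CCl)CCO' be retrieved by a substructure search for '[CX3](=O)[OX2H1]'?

No

The pattern [CX3](=O)[OX2H1] describes an sp2 carbon double-bonded to O and single-bonded to an -OH oxygen — a carboxylic acid.
The closest candidate here is a primary amide (-C(=O)NH2), but the carbonyl is bonded to N, not to an -OH oxygen. No other fragment satisfies the full query, so there is no match.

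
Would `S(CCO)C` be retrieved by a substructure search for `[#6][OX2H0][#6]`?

No

The pattern [#6][OX2H0][#6] describes an aliphatic oxygen bridging two carbons with no H on the oxygen — an ether.
The closest candidate here is a hydroxyl group (-OH), but the oxygen has H1, not H0 bridging two carbons. No other fragment satisfies the full query, so there is no match.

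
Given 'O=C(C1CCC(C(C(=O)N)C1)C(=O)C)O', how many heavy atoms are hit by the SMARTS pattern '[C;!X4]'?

3

Check the 15 heavy atoms by environment: 7× C (X4) → no; 3× C (X3) → match; 3× O (X1) → no; 1× O (X2) → no; 1× N (X3) → no.
That gives 3 matching atoms.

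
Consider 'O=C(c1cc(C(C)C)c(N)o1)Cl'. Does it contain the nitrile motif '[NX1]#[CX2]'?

No

The pattern [NX1]#[CX2] describes a nitrogen triple-bonded to a two-connected carbon — a nitrile.
The closest candidate here is a primary amino group (-NH2), but the nitrogen is NX3 (three connections), not NX1 triple-bonded. No other fragment satisfies the full query, so there is no match.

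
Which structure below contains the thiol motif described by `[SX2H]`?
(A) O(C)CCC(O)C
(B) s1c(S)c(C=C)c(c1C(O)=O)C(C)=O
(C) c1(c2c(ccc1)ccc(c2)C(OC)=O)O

[SX2H] describes an aliphatic sulfur with two connections, one being H (a thiol).
(A) has a hydroxyl group (-OH) but it is an -OH, not an -SH.
(B) contains a thiol (-SH), which satisfies every atom and bond constraint.
(C) has a hydroxyl group (-OH) but it is an -OH, not an -SH.
So the answer is (B).

B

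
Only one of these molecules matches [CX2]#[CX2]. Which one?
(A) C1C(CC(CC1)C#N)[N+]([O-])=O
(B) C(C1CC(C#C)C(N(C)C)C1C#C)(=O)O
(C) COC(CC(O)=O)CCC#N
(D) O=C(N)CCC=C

B

[CX2]#[CX2] describes a carbon-carbon triple bond (an alkyne).
(A) has a nitrile (-C#N) but the triple bond is C#N, not C#C.
(B) contains an ethynyl group (-C#CH), which satisfies every atom and bond constraint.
(C) has a nitrile (-C#N) but the triple bond is C#N, not C#C.
(D) has a vinyl group (-CH=CH2) but the C=C is a double bond; both carbons are CX3, not CX2.
So the answer is (B).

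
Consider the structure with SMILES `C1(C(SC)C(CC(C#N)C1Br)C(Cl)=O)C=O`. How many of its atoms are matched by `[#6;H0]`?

Check the 16 heavy atoms by environment: 6× C (H1) → no; 1× C (H2) → no; 2× O (H0) → no; 1× Br (H0) → no; 1× S (H0) → no; 1× C (H3) → no; 2× C (H0) → match; 1× N (H0) → no; 1× Cl (H0) → no.
That gives 2 matching atoms.

2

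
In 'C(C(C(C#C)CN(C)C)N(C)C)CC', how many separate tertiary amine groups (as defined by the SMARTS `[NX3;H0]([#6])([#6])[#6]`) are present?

2

[NX3;H0]([#6])([#6])[#6] is the SMARTS for a tertiary amine: a trivalent nitrogen with no H, bonded to three carbons.
The molecule carries 2 separate instances of a dimethylamino group (-N(CH3)2) meeting every constraint; each maps to a distinct set of atoms, giving 2 matches.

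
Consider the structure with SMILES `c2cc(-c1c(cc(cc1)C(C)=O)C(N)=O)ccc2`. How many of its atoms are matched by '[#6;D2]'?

8

The query [#6;D2] means: any carbon bonded to exactly two heavy atoms.
Check the 18 heavy atoms by environment: 8× c (aromatic, D2) → match; 4× c (aromatic, D3) → no; 2× C (D3) → no; 2× O (D1) → no; 1× C (D1) → no; 1× N (D1) → no.
That gives 8 matching atoms.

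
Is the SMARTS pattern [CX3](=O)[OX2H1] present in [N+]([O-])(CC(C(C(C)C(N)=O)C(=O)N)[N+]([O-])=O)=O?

The pattern [CX3](=O)[OX2H1] describes an sp2 carbon double-bonded to O and single-bonded to an -OH oxygen — a carboxylic acid.
The closest candidate here is a primary amide (-C(=O)NH2), but the carbonyl is bonded to N, not to an -OH oxygen. No other fragment satisfies the full query, so there is no match.

No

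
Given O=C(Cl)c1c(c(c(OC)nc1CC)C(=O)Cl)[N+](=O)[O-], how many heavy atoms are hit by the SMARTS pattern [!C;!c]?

9

Check the 19 heavy atoms by environment: 1× n (aromatic) → match; 5× c (aromatic) → no; 5× C → no; 1× N (charge +1) → match; 1× O (charge -1) → match; 4× O → match; 2× Cl → match.
Summing the matching environments: 1 + 1 + 1 + 4 + 2 = 9 matching atoms.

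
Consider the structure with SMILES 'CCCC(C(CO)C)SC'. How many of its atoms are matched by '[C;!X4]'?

0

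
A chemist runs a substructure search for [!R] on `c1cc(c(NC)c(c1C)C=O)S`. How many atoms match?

Check the 12 heavy atoms by environment: 6× c (aromatic, in 6-ring) → no; 1× N (acyclic) → match; 3× C (acyclic) → match; 1× O (acyclic) → match; 1× S (acyclic) → match.
Summing the matching environments: 1 + 3 + 1 + 1 = 6 matching atoms.

6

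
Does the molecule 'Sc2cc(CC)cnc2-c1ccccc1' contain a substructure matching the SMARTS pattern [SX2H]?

Yes

The pattern [SX2H] describes an aliphatic sulfur with two connections, one being H — a thiol.
The molecule carries a thiol (-SH), whose atoms satisfy every constraint of the query, so the pattern matches.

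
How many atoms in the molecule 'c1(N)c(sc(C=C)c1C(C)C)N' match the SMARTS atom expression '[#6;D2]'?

1

The query [#6;D2] means: any carbon bonded to exactly two heavy atoms.
Check the 12 heavy atoms by environment: 1× s (aromatic, D2) → no; 4× c (aromatic, D3) → no; 2× N (D1) → no; 1× C (D3) → no; 3× C (D1) → no; 1× C (D2) → match.
That gives 1 matching atom.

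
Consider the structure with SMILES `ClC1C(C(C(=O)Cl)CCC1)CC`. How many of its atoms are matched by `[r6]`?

6

Check the 12 heavy atoms by environment: 6× C (in 6-ring) → match; 2× Cl (acyclic) → no; 3× C (acyclic) → no; 1× O (acyclic) → no.
That gives 6 matching atoms.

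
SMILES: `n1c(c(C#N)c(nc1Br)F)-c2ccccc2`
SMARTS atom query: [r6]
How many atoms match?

12

The query [r6] means: r6 matches atoms in a six-membered ring.
Check the 16 heavy atoms by environment: 2× n (aromatic, in 6-ring) → match; 10× c (aromatic, in 6-ring) → match; 1× C (acyclic) → no; 1× N (acyclic) → no; 1× F (acyclic) → no; 1× Br (acyclic) → no.
Summing the matching environments: 2 + 10 = 12 matching atoms.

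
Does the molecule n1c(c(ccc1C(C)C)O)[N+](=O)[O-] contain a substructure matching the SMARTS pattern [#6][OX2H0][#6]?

No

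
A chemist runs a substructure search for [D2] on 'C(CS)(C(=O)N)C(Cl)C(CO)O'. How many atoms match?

The query [D2] means: atom with exactly two heavy-atom neighbours.
Check the 12 heavy atoms by environment: 2× C (D2) → match; 4× C (D3) → no; 3× O (D1) → no; 1× N (D1) → no; 1× Cl (D1) → no; 1× S (D1) → no.
That gives 2 matching atoms.

2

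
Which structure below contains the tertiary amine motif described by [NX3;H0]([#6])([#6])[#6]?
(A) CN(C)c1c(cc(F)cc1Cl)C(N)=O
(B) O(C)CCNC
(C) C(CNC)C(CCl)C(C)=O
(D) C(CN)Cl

[NX3;H0]([#6])([#6])[#6] describes a trivalent nitrogen with no H, bonded to three carbons (a tertiary amine).
(A) contains a dimethylamino group (-N(CH3)2), which satisfies every atom and bond constraint.
(B) has an N-methylamino group (-NHCH3) but the nitrogen still has one H (H1), not H0.
(C) has an N-methylamino group (-NHCH3) but the nitrogen still has one H (H1), not H0.
(D) has a primary amino group (-NH2) but the nitrogen has H2, not H0 with three carbons.
So the answer is (A).

A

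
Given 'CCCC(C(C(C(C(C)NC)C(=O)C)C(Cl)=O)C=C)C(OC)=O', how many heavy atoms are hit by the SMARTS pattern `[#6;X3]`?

5

The query [#6;X3] means: any carbon (aromatic or not) with three total connections.
Check the 23 heavy atoms by environment: 12× C (X4) → no; 1× N (X3) → no; 5× C (X3) → match; 3× O (X1) → no; 1× Cl (X1) → no; 1× O (X2) → no.
That gives 5 matching atoms.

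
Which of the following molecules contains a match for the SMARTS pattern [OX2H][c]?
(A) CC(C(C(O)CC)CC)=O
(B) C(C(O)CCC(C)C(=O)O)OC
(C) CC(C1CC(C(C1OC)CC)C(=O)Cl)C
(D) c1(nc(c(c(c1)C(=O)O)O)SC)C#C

[OX2H][c] describes a hydroxyl oxygen attached to an aromatic carbon (a phenol).
(A) has a hydroxyl group (-OH) but the -OH is on an aliphatic carbon, not an aromatic c.
(B) has a hydroxyl group (-OH) but the -OH is on an aliphatic carbon, not an aromatic c.
(C) has a methoxy ether (-OCH3) but the oxygen has H0, not H1.
(D) contains a hydroxyl group (-OH), which satisfies every atom and bond constraint.
So the answer is (D).

D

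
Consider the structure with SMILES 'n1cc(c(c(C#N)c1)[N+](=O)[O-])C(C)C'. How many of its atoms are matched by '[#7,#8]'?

The query [#7,#8] means: nitrogen or oxygen (comma = OR).
Check the 14 heavy atoms by environment: 1× n (aromatic) → match; 5× c (aromatic) → no; 1× N (charge +1) → match; 1× O (charge -1) → match; 1× O → match; 4× C → no; 1× N → match.
Summing the matching environments: 1 + 1 + 1 + 1 + 1 = 5 matching atoms.

5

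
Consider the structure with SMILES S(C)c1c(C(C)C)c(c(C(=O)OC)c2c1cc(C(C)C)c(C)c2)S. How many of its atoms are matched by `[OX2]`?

1

Check the 24 heavy atoms by environment: 10× c (aromatic, X3) → no; 2× S (X2) → no; 9× C (X4) → no; 1× C (X3) → no; 1× O (X1) → no; 1× O (X2) → match.
That gives 1 matching atom.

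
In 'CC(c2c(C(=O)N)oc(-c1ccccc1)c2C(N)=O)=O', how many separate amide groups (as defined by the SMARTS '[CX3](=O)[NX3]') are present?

2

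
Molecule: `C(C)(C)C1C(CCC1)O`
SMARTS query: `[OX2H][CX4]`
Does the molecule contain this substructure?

Yes

The pattern [OX2H][CX4] describes a hydroxyl oxygen bound to an sp3 (X4) carbon — an aliphatic alcohol.
The molecule carries a hydroxyl group (-OH), whose atoms satisfy every constraint of the query, so the pattern matches.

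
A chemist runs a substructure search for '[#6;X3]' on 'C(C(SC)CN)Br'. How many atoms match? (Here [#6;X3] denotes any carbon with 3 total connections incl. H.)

The query [#6;X3] means: any carbon (aromatic or not) with three total connections.
Check the 7 heavy atoms by environment: 4× C (X4) → no; 1× S (X2) → no; 1× Br (X1) → no; 1× N (X3) → no.
No environment satisfies the query, so 0 matching atoms.

0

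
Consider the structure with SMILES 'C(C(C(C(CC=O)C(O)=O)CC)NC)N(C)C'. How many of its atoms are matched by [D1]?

The query [D1] means: atom with exactly one heavy-atom neighbour (degree 1).
Check the 17 heavy atoms by environment: 4× C (D2) → no; 4× C (D3) → no; 1× N (D3) → no; 4× C (D1) → match; 1× N (D2) → no; 3× O (D1) → match.
Summing the matching environments: 4 + 3 = 7 matching atoms.

7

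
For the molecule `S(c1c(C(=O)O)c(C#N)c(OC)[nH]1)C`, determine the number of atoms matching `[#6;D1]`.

The query [#6;D1] means: carbon bonded to exactly one heavy atom.
Check the 14 heavy atoms by environment: 1× n (aromatic, D2) → no; 4× c (aromatic, D3) → no; 1× C (D2) → no; 1× N (D1) → no; 1× C (D3) → no; 2× O (D1) → no; 1× S (D2) → no; 2× C (D1) → match; 1× O (D2) → no.
That gives 2 matching atoms.

2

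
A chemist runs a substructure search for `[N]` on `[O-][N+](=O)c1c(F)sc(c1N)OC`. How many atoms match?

2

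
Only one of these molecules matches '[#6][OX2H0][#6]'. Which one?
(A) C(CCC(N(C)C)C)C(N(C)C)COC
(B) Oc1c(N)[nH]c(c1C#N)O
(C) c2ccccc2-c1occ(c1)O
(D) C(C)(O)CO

A

[#6][OX2H0][#6] describes an aliphatic oxygen bridging two carbons with no H on the oxygen (an ether).
(A) contains a methoxy ether (-OCH3), which satisfies every atom and bond constraint.
(B) has a hydroxyl group (-OH) but the oxygen has H1, not H0 bridging two carbons.
(C) has a hydroxyl group (-OH) but the oxygen has H1, not H0 bridging two carbons.
(D) has a hydroxyl group (-OH) but the oxygen has H1, not H0 bridging two carbons.
So the answer is (A).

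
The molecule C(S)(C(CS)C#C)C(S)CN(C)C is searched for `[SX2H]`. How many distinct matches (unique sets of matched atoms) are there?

[SX2H] is the SMARTS for a thiol: an aliphatic sulfur with two connections, one being H.
The molecule carries 3 separate instances of a thiol (-SH) meeting every constraint; each maps to a distinct set of atoms, giving 3 matches.

3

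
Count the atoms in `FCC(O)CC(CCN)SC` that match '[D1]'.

4

The query [D1] means: atom with exactly one heavy-atom neighbour (degree 1).
Check the 11 heavy atoms by environment: 4× C (D2) → no; 2× C (D3) → no; 1× S (D2) → no; 1× C (D1) → match; 1× F (D1) → match; 1× N (D1) → match; 1× O (D1) → match.
Summing the matching environments: 1 + 1 + 1 + 1 = 4 matching atoms.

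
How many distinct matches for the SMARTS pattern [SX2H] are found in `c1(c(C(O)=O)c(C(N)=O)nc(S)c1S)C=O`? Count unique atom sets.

2

[SX2H] is the SMARTS for a thiol: an aliphatic sulfur with two connections, one being H.
The molecule carries 2 separate instances of a thiol (-SH) meeting every constraint; each maps to a distinct set of atoms, giving 2 matches.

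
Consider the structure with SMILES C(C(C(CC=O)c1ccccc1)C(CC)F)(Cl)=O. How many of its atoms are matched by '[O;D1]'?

2

The query [O;D1] means: aliphatic oxygen bonded to exactly one heavy atom.
Check the 18 heavy atoms by environment: 3× C (D2) → no; 4× C (D3) → no; 2× O (D1) → match; 1× c (aromatic, D3) → no; 5× c (aromatic, D2) → no; 1× C (D1) → no; 1× Cl (D1) → no; 1× F (D1) → no.
That gives 2 matching atoms.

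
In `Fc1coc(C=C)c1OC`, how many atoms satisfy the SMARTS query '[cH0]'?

Check the 10 heavy atoms by environment: 1× o (aromatic, H0) → no; 1× c (aromatic, H1) → no; 3× c (aromatic, H0) → match; 1× O (H0) → no; 1× C (H3) → no; 1× F (H0) → no; 1× C (H1) → no; 1× C (H2) → no.
That gives 3 matching atoms.

3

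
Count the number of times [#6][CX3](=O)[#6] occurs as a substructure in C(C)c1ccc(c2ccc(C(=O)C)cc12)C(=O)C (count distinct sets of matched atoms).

2

[#6][CX3](=O)[#6] is the SMARTS for a ketone: a carbonyl carbon (no H) flanked by two carbons.
The molecule carries 2 separate instances of an acetyl/ketone group (-C(=O)CH3) meeting every constraint; each maps to a distinct set of atoms, giving 2 matches.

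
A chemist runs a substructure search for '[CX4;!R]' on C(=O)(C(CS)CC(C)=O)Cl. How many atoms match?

The query [CX4;!R] means: aliphatic carbon with four total connections, not in a ring.
Check the 10 heavy atoms by environment: 4× C (X4, acyclic) → match; 2× C (X3, acyclic) → no; 2× O (X1, acyclic) → no; 1× Cl (X1, acyclic) → no; 1× S (X2, acyclic) → no.
That gives 4 matching atoms.

4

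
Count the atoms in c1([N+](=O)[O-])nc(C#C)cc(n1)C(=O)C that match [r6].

The query [r6] means: r6 matches atoms in a six-membered ring.
Check the 14 heavy atoms by environment: 2× n (aromatic, in 6-ring) → match; 4× c (aromatic, in 6-ring) → match; 1× N (charge +1, acyclic) → no; 1× O (charge -1, acyclic) → no; 2× O (acyclic) → no; 4× C (acyclic) → no.
Summing the matching environments: 2 + 4 = 6 matching atoms.

6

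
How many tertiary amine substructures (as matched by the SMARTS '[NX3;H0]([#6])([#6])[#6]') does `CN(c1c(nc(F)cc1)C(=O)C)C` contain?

1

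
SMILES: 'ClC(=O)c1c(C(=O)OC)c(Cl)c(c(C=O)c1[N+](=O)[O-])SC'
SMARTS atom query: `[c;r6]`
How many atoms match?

Check the 21 heavy atoms by environment: 6× c (aromatic, in 6-ring) → match; 5× C (acyclic) → no; 5× O (acyclic) → no; 1× N (charge +1, acyclic) → no; 1× O (charge -1, acyclic) → no; 1× S (acyclic) → no; 2× Cl (acyclic) → no.
That gives 6 matching atoms.

6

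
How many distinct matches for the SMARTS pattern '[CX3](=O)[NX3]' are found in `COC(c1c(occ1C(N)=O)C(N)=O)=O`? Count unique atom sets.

2

[CX3](=O)[NX3] is the SMARTS for an amide: a carbonyl carbon bonded to a trivalent nitrogen.
The molecule carries 2 separate instances of a primary amide (-C(=O)NH2) meeting every constraint; each maps to a distinct set of atoms, giving 2 matches.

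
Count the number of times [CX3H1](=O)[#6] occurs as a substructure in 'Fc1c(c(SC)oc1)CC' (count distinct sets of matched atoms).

[CX3H1](=O)[#6] is the SMARTS for an aldehyde: an sp2 carbon with one H, double-bonded to O and single-bonded to carbon.
No fragment in the molecule satisfies every constraint, giving 0 matches.

0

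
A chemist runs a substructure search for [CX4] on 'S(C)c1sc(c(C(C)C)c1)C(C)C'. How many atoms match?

7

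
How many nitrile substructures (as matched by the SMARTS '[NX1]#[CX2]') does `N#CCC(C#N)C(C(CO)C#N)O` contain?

3

[NX1]#[CX2] is the SMARTS for a nitrile: a nitrogen triple-bonded to a two-connected carbon.
The molecule carries 3 separate instances of a nitrile (-C#N) meeting every constraint; each maps to a distinct set of atoms, giving 3 matches.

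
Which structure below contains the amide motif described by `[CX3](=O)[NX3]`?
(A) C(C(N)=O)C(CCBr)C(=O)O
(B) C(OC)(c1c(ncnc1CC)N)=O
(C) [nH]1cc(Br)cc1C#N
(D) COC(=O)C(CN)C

A

[CX3](=O)[NX3] describes a carbonyl carbon bonded to a trivalent nitrogen (an amide).
(A) contains a primary amide (-C(=O)NH2), which satisfies every atom and bond constraint.
(B) has a primary amino group (-NH2) but the -NH2 is not attached to a carbonyl carbon.
(C) has a nitrile (-C#N) but the nitrile N is NX1 (triple-bonded), not NX3.
(D) has a methyl-ester group (-C(=O)OCH3) but the carbonyl is bonded to O, not to an NX3 nitrogen.
So the answer is (A).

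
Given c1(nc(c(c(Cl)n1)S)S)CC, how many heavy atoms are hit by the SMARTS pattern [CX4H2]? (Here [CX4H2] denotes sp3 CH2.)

The query [CX4H2] means: sp3 carbon (X4) with exactly two hydrogens.
Check the 11 heavy atoms by environment: 2× n (aromatic, H0, X2) → no; 4× c (aromatic, H0, X3) → no; 1× Cl (H0, X1) → no; 1× C (H2, X4) → match; 1× C (H3, X4) → no; 2× S (H1, X2) → no.
That gives 1 matching atom.

1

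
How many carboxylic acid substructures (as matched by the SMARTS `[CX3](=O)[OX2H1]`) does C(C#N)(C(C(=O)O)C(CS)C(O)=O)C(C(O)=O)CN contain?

3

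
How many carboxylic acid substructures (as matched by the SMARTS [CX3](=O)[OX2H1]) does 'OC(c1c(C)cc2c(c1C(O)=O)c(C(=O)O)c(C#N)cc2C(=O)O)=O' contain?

[CX3](=O)[OX2H1] is the SMARTS for a carboxylic acid: an sp2 carbon double-bonded to O and single-bonded to an -OH oxygen.
The molecule carries 4 separate instances of a carboxylic acid group (-C(=O)OH) meeting every constraint; each maps to a distinct set of atoms, giving 4 matches.

4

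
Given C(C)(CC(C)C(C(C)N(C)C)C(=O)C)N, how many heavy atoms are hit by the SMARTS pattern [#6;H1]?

4

The query [#6;H1] means: any carbon bearing exactly one hydrogen.
Check the 15 heavy atoms by environment: 6× C (H3) → no; 4× C (H1) → match; 1× C (H2) → no; 1× C (H0) → no; 1× O (H0) → no; 1× N (H0) → no; 1× N (H2) → no.
That gives 4 matching atoms.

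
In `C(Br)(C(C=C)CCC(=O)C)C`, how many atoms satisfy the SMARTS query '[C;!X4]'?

3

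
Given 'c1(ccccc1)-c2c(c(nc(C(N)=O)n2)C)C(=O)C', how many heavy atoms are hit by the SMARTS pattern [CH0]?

2

The query [CH0] means: aliphatic carbon with no attached hydrogen.
Check the 19 heavy atoms by environment: 2× n (aromatic, H0) → no; 5× c (aromatic, H0) → no; 2× C (H3) → no; 2× C (H0) → match; 2× O (H0) → no; 5× c (aromatic, H1) → no; 1× N (H2) → no.
That gives 2 matching atoms.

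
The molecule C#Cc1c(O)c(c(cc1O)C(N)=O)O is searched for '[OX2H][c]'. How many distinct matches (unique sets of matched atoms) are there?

[OX2H][c] is the SMARTS for a phenol: a hydroxyl oxygen attached to an aromatic carbon.
The molecule carries 3 separate instances of a hydroxyl group (-OH) meeting every constraint; each maps to a distinct set of atoms, giving 3 matches.

3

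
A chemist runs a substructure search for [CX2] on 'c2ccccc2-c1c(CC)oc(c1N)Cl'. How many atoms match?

0

The query [CX2] means: C with X2: aliphatic carbon with exactly 2 total connections.
Check the 15 heavy atoms by environment: 1× o (aromatic, X2) → no; 10× c (aromatic, X3) → no; 1× N (X3) → no; 1× Cl (X1) → no; 2× C (X4) → no.
No environment satisfies the query, so 0 matching atoms.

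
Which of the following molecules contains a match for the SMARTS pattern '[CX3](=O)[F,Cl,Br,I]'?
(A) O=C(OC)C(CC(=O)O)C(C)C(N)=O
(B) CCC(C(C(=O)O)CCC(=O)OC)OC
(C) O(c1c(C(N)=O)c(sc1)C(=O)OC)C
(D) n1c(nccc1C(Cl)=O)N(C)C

D

[CX3](=O)[F,Cl,Br,I] describes a carbonyl carbon bonded to a halogen (an acyl halide).
(A) has a carboxylic acid group (-C(=O)OH) but the carbonyl is bonded to -OH, not to a halogen.
(B) has a methyl-ester group (-C(=O)OCH3) but the carbonyl is bonded to -O-C, not to a halogen.
(C) has a methyl-ester group (-C(=O)OCH3) but the carbonyl is bonded to -O-C, not to a halogen.
(D) contains an acyl chloride (-C(=O)Cl), which satisfies every atom and bond constraint.
So the answer is (D).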